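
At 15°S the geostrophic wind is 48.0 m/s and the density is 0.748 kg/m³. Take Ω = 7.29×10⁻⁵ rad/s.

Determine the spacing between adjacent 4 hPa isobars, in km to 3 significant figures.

295 km

Coriolis parameter at 15°S:
f = 2Ω sin φ = 2 × 7.29×10⁻⁵ × sin 15° = 3.77×10⁻⁵ s⁻¹
Geostrophic balance rearranged: |∂P/∂n| = f ρ V_g
|∂P/∂n| = 3.77×10⁻⁵ × 0.748 × 48.0 = 1.35×10⁻³ Pa/m
Isobar spacing: Δn = ΔP/|∂P/∂n| = 400 Pa / 1.35×10⁻³ Pa/m = 295232 m ≈ 295 km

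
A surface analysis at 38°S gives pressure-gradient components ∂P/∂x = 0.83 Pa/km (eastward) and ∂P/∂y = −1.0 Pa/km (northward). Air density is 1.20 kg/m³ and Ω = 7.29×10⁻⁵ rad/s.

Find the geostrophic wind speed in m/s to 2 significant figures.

Coriolis parameter at 38°S:
f = 2Ω sin φ = 2 × 7.29×10⁻⁵ × sin 38° = 8.98×10⁻⁵ s⁻¹
In the Southern Hemisphere f is negative: f = −8.98×10⁻⁵ s⁻¹.
Component geostrophic relations (x east, y north):
u_g = −(1/(fρ)) ∂P/∂y,  v_g = (1/(fρ)) ∂P/∂x
u_g = −(−1.0×10⁻³)/(−8.98×10⁻⁵ × 1.20) = −9.28 m/s;  v_g = (0.83×10⁻³)/(−8.98×10⁻⁵ × 1.20) = −7.71 m/s
|V_g| = √(u_g² + v_g²) = 12.1 m/s

12 m/s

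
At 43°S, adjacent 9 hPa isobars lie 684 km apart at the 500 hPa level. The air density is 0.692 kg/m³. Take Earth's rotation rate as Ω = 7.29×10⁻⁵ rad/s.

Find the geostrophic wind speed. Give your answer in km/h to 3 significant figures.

Coriolis parameter at 43°S:
f = 2Ω sin φ = 2 × 7.29×10⁻⁵ × sin 43° = 9.94×10⁻⁵ s⁻¹
Pressure gradient: |∂P/∂n| = 900 Pa / 684000 m = 1.32×10⁻³ Pa/m
Geostrophic balance (pressure-gradient force = Coriolis force):
V_g = (1/(fρ)) |∂P/∂n| = 1.32×10⁻³ / (9.94×10⁻⁵ × 0.692) = 19.1 m/s
Converting: 19.1 m/s × 3.6 = 68.8 km/h

68.8 km/h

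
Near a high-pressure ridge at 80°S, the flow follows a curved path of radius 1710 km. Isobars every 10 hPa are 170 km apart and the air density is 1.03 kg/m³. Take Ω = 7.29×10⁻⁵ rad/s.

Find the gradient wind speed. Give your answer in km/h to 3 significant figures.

180 km/h

Coriolis parameter at 80°S:
f = 2Ω sin φ = 2 × 7.29×10⁻⁵ × sin 80° = 1.44×10⁻⁴ s⁻¹
Pressure gradient: |∂P/∂n| = 1000 Pa / 170000 m = 5.88×10⁻³ Pa/m
Geostrophic speed: V_g = |∂P/∂n|/(fρ) = 5.88×10⁻³/(1.44×10⁻⁴ × 1.03) = 39.8 m/s
Around a high, pressure-gradient force acts outward with centrifugal, so Coriolis balances both:
fV = (1/ρ)|∂P/∂n| + V²/R  →  V² − fR·V + fR·V_g = 0
With fR = 1.44×10⁻⁴ × 1710×10³ m = 246 m/s:
V = [fR − √((fR)² − 4 fR V_g)]/2 = [246 − √(246² − 4×246×39.8)]/2 = 49.9 m/s
Supergeostrophic (V > V_g = 39.8 m/s), as expected around a high.
Converting: 49.9 m/s × 3.6 = 180 km/h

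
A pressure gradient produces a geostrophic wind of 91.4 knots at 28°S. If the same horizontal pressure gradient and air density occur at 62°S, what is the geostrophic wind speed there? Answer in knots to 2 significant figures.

49 knots

With the same pressure gradient and density, V_g ∝ 1/f ∝ 1/sin φ.
V₂ = V₁ · sin φ₁ / sin φ₂ = 91.4 × sin 28° / sin 62°
V₂ = 91.4 × 0.4695/0.8829 = 49 knots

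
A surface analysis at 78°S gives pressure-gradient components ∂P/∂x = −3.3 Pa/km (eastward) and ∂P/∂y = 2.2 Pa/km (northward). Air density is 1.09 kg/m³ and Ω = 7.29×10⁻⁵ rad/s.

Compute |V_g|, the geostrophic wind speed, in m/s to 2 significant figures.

Coriolis parameter at 78°S:
f = 2Ω sin φ = 2 × 7.29×10⁻⁵ × sin 78° = 1.43×10⁻⁴ s⁻¹
In the Southern Hemisphere f is negative: f = −1.43×10⁻⁴ s⁻¹.
Component geostrophic relations (x east, y north):
u_g = −(1/(fρ)) ∂P/∂y,  v_g = (1/(fρ)) ∂P/∂x
u_g = −(2.2×10⁻³)/(−1.43×10⁻⁴ × 1.09) = 14.2 m/s;  v_g = (−3.3×10⁻³)/(−1.43×10⁻⁴ × 1.09) = 21.2 m/s
|V_g| = √(u_g² + v_g²) = 25.5 m/s

26 m/s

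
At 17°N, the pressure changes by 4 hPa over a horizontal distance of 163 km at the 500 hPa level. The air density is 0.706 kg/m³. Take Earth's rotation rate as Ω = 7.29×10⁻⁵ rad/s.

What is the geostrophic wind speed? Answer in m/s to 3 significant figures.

Coriolis parameter at 17°N:
f = 2Ω sin φ = 2 × 7.29×10⁻⁵ × sin 17° = 4.26×10⁻⁵ s⁻¹
Pressure gradient: |∂P/∂n| = 400 Pa / 163000 m = 2.45×10⁻³ Pa/m
Geostrophic balance (pressure-gradient force = Coriolis force):
V_g = (1/(fρ)) |∂P/∂n| = 2.45×10⁻³ / (4.26×10⁻⁵ × 0.706) = 81.5 m/s

81.5 m/s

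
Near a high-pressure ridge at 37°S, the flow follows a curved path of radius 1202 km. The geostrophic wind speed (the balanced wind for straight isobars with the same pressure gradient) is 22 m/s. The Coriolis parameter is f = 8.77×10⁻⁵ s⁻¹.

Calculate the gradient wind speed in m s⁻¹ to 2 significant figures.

Around a high, pressure-gradient force acts outward with centrifugal, so Coriolis balances both:
fV = (1/ρ)|∂P/∂n| + V²/R  →  V² − fR·V + fR·V_g = 0
With fR = 8.77×10⁻⁵ × 1202×10³ m = 105 m/s:
V = [fR − √((fR)² − 4 fR V_g)]/2 = [105 − √(105² − 4×105×22)]/2 = 31.3 m/s
Supergeostrophic (V > V_g = 22 m/s), as expected around a high.

31 m s⁻¹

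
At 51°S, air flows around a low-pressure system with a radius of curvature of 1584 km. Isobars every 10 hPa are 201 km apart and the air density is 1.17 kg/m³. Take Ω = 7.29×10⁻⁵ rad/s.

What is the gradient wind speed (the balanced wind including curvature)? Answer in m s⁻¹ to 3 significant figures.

Coriolis parameter at 51°S:
f = 2Ω sin φ = 2 × 7.29×10⁻⁵ × sin 51° = 1.13×10⁻⁴ s⁻¹
Pressure gradient: |∂P/∂n| = 1000 Pa / 201000 m = 4.98×10⁻³ Pa/m
Geostrophic speed: V_g = |∂P/∂n|/(fρ) = 4.98×10⁻³/(1.13×10⁻⁴ × 1.17) = 37.5 m/s
Around a low, centrifugal force acts outward with Coriolis, so pressure-gradient force balances both:
(1/ρ)|∂P/∂n| = fV + V²/R  →  V² + fR·V − fR·V_g = 0
With fR = 1.13×10⁻⁴ × 1584×10³ m = 179 m/s:
V = [−fR + √((fR)² + 4 fR V_g)]/2 = [−179 + √(179² + 4×179×37.5)]/2 = 31.9 m/s
Subgeostrophic (V < V_g = 37.5 m/s), as expected around a low.

31.9 m s⁻¹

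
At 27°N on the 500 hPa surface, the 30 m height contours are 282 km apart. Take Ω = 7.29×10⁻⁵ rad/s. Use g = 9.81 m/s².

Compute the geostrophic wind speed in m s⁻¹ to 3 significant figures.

15.8 m s⁻¹

Coriolis parameter at 27°N:
f = 2Ω sin φ = 2 × 7.29×10⁻⁵ × sin 27° = 6.62×10⁻⁵ s⁻¹
Height gradient: |∂Z/∂n| = 30 m / 282000 m = 1.06×10⁻⁴
On a pressure surface, geostrophic balance gives V_g = (g/f)|∂Z/∂n|:
V_g = 9.81 × 1.06×10⁻⁴ / 6.62×10⁻⁵ = 15.8 m/s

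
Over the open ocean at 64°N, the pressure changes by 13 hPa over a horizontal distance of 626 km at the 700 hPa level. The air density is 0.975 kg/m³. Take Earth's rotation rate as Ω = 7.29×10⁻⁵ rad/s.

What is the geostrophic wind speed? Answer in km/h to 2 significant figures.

Coriolis parameter at 64°N:
f = 2Ω sin φ = 2 × 7.29×10⁻⁵ × sin 64° = 1.31×10⁻⁴ s⁻¹
Pressure gradient: |∂P/∂n| = 1300 Pa / 626000 m = 2.08×10⁻³ Pa/m
Geostrophic balance (pressure-gradient force = Coriolis force):
V_g = (1/(fρ)) |∂P/∂n| = 2.08×10⁻³ / (1.31×10⁻⁴ × 0.975) = 16.3 m/s
Converting: 16.3 m/s × 3.6 = 59 km/h

59 km/h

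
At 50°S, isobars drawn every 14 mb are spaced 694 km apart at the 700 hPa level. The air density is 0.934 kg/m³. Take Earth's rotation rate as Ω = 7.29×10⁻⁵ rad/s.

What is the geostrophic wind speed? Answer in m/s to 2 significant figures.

19 m/s

Coriolis parameter at 50°S:
f = 2Ω sin φ = 2 × 7.29×10⁻⁵ × sin 50° = 1.12×10⁻⁴ s⁻¹
Pressure gradient: |∂P/∂n| = 1400 Pa / 694000 m = 2.02×10⁻³ Pa/m
Geostrophic balance (pressure-gradient force = Coriolis force):
V_g = (1/(fρ)) |∂P/∂n| = 2.02×10⁻³ / (1.12×10⁻⁴ × 0.934) = 19.3 m/s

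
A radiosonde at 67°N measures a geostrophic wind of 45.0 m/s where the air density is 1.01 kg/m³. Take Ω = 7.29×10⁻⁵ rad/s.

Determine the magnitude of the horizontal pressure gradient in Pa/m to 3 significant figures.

6.10×10⁻³ Pa/m

Coriolis parameter at 67°N:
f = 2Ω sin φ = 2 × 7.29×10⁻⁵ × sin 67° = 1.34×10⁻⁴ s⁻¹
Geostrophic balance rearranged: |∂P/∂n| = f ρ V_g
|∂P/∂n| = 1.34×10⁻⁴ × 1.01 × 45.0 = 6.10×10⁻³ Pa/m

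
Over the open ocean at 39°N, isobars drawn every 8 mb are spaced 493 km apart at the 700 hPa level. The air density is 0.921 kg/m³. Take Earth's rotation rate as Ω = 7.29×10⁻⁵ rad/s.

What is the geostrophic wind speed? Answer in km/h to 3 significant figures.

Coriolis parameter at 39°N:
f = 2Ω sin φ = 2 × 7.29×10⁻⁵ × sin 39° = 9.18×10⁻⁵ s⁻¹
Pressure gradient: |∂P/∂n| = 800 Pa / 493000 m = 1.62×10⁻³ Pa/m
Geostrophic balance (pressure-gradient force = Coriolis force):
V_g = (1/(fρ)) |∂P/∂n| = 1.62×10⁻³ / (9.18×10⁻⁵ × 0.921) = 19.2 m/s
Converting: 19.2 m/s × 3.6 = 69.1 km/h

69.1 km/h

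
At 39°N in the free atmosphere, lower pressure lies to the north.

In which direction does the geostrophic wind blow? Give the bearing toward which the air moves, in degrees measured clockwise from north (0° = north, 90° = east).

The pressure-gradient force points toward the north (bearing 000°).
Geostrophic balance: in the Northern Hemisphere the Coriolis force deflects motion to the right, so the geostrophic wind blows 90° to the right of the pressure-gradient force (low pressure on the left).
Rotating 000° by 90° clockwise gives 090° — the wind blows toward the east.

090°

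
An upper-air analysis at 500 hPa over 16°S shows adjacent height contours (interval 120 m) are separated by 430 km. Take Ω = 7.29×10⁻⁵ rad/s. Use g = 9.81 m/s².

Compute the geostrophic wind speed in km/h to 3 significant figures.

Coriolis parameter at 16°S:
f = 2Ω sin φ = 2 × 7.29×10⁻⁵ × sin 16° = 4.02×10⁻⁵ s⁻¹
Height gradient: |∂Z/∂n| = 120 m / 430000 m = 2.79×10⁻⁴
On a pressure surface, geostrophic balance gives V_g = (g/f)|∂Z/∂n|:
V_g = 9.81 × 2.79×10⁻⁴ / 4.02×10⁻⁵ = 68.1 m/s
Converting: 68.1 m/s × 3.6 = 245 km/h

245 km/h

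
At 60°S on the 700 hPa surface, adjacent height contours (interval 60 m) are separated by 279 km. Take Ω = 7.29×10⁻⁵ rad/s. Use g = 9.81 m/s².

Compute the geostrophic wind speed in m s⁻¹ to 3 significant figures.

Coriolis parameter at 60°S:
f = 2Ω sin φ = 2 × 7.29×10⁻⁵ × sin 60° = 1.26×10⁻⁴ s⁻¹
Height gradient: |∂Z/∂n| = 60 m / 279000 m = 2.15×10⁻⁴
On a pressure surface, geostrophic balance gives V_g = (g/f)|∂Z/∂n|:
V_g = 9.81 × 2.15×10⁻⁴ / 1.26×10⁻⁴ = 16.7 m/s

16.7 m s⁻¹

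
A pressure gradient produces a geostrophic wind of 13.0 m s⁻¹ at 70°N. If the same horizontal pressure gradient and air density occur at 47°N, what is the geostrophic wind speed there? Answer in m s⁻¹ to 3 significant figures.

16.7 m s⁻¹

With the same pressure gradient and density, V_g ∝ 1/f ∝ 1/sin φ.
V₂ = V₁ · sin φ₁ / sin φ₂ = 13.0 × sin 70° / sin 47°
V₂ = 13.0 × 0.9397/0.7314 = 16.7 m s⁻¹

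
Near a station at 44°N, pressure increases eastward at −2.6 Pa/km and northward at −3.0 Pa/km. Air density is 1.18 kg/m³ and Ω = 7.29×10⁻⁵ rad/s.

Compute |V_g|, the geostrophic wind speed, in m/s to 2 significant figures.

33 m/s

Coriolis parameter at 44°N:
f = 2Ω sin φ = 2 × 7.29×10⁻⁵ × sin 44° = 1.01×10⁻⁴ s⁻¹
Component geostrophic relations (x east, y north):
u_g = −(1/(fρ)) ∂P/∂y,  v_g = (1/(fρ)) ∂P/∂x
u_g = −(−3.0×10⁻³)/(1.01×10⁻⁴ × 1.18) = 25.1 m/s;  v_g = (−2.6×10⁻³)/(1.01×10⁻⁴ × 1.18) = −21.8 m/s
|V_g| = √(u_g² + v_g²) = 33.2 m/s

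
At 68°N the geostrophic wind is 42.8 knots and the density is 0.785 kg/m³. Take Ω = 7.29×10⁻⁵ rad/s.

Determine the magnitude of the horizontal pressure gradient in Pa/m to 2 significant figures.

Coriolis parameter at 68°N:
f = 2Ω sin φ = 2 × 7.29×10⁻⁵ × sin 68° = 1.35×10⁻⁴ s⁻¹
Wind speed in SI: 42.8 knots = 22.0 m/s
Geostrophic balance rearranged: |∂P/∂n| = f ρ V_g
|∂P/∂n| = 1.35×10⁻⁴ × 0.785 × 22.0 = 2.34×10⁻³ Pa/m

2.3×10⁻³ Pa/m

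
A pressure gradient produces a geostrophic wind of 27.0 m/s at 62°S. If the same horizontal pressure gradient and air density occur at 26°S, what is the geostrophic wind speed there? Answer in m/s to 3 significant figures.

With the same pressure gradient and density, V_g ∝ 1/f ∝ 1/sin φ.
V₂ = V₁ · sin φ₁ / sin φ₂ = 27.0 × sin 62° / sin 26°
V₂ = 27.0 × 0.8829/0.4384 = 54.4 m/s

54.4 m/s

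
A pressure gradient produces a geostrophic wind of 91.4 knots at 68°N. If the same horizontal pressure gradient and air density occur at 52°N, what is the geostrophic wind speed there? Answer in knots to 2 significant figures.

With the same pressure gradient and density, V_g ∝ 1/f ∝ 1/sin φ.
V₂ = V₁ · sin φ₁ / sin φ₂ = 91.4 × sin 68° / sin 52°
V₂ = 91.4 × 0.9272/0.7880 = 110 knots

110 knots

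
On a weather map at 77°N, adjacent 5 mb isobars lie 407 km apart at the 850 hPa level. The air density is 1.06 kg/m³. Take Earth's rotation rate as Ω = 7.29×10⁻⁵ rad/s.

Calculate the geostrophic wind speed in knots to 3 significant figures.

Coriolis parameter at 77°N:
f = 2Ω sin φ = 2 × 7.29×10⁻⁵ × sin 77° = 1.42×10⁻⁴ s⁻¹
Pressure gradient: |∂P/∂n| = 500 Pa / 407000 m = 1.23×10⁻³ Pa/m
Geostrophic balance (pressure-gradient force = Coriolis force):
V_g = (1/(fρ)) |∂P/∂n| = 1.23×10⁻³ / (1.42×10⁻⁴ × 1.06) = 8.16 m/s
Converting: 8.16 m/s × 1.944 = 15.9 knots

15.9 knots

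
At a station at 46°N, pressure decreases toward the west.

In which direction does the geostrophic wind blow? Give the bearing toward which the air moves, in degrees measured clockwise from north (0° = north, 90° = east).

000°

The pressure-gradient force points toward the west (bearing 270°).
Geostrophic balance: in the Northern Hemisphere the Coriolis force deflects motion to the right, so the geostrophic wind blows 90° to the right of the pressure-gradient force (low pressure on the left).
Rotating 270° by 90° clockwise gives 000° — the wind blows toward the north.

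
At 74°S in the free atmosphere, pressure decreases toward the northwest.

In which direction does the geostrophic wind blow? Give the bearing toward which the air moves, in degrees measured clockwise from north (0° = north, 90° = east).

The pressure-gradient force points toward the northwest (bearing 315°).
Geostrophic balance: in the Southern Hemisphere the Coriolis force deflects motion to the left, so the geostrophic wind blows 90° to the left of the pressure-gradient force (low pressure on the right).
Rotating 315° by 90° counterclockwise gives 225° — the wind blows toward the southwest.

225°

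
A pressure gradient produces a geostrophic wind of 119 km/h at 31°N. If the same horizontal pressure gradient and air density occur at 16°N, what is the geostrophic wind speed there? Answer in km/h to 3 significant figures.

222 km/h

With the same pressure gradient and density, V_g ∝ 1/f ∝ 1/sin φ.
V₂ = V₁ · sin φ₁ / sin φ₂ = 119 × sin 31° / sin 16°
V₂ = 119 × 0.5150/0.2756 = 222 km/h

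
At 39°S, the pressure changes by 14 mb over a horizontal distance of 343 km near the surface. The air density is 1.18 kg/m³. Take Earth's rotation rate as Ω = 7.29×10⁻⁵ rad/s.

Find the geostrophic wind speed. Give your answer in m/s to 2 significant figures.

38 m/s

Coriolis parameter at 39°S:
f = 2Ω sin φ = 2 × 7.29×10⁻⁵ × sin 39° = 9.18×10⁻⁵ s⁻¹
Pressure gradient: |∂P/∂n| = 1400 Pa / 343000 m = 4.08×10⁻³ Pa/m
Geostrophic balance (pressure-gradient force = Coriolis force):
V_g = (1/(fρ)) |∂P/∂n| = 4.08×10⁻³ / (9.18×10⁻⁵ × 1.18) = 37.7 m/s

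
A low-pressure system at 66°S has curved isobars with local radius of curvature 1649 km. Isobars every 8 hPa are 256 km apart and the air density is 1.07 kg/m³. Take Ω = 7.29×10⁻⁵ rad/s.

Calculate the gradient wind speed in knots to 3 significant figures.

Coriolis parameter at 66°S:
f = 2Ω sin φ = 2 × 7.29×10⁻⁵ × sin 66° = 1.33×10⁻⁴ s⁻¹
Pressure gradient: |∂P/∂n| = 800 Pa / 256000 m = 3.12×10⁻³ Pa/m
Geostrophic speed: V_g = |∂P/∂n|/(fρ) = 3.12×10⁻³/(1.33×10⁻⁴ × 1.07) = 21.9 m/s
Around a low, centrifugal force acts outward with Coriolis, so pressure-gradient force balances both:
(1/ρ)|∂P/∂n| = fV + V²/R  →  V² + fR·V − fR·V_g = 0
With fR = 1.33×10⁻⁴ × 1649×10³ m = 220 m/s:
V = [−fR + √((fR)² + 4 fR V_g)]/2 = [−220 + √(220² + 4×220×21.9)]/2 = 20.1 m/s
Subgeostrophic (V < V_g = 21.9 m/s), as expected around a low.
Converting: 20.1 m/s × 1.944 = 39.1 knots

39.1 knots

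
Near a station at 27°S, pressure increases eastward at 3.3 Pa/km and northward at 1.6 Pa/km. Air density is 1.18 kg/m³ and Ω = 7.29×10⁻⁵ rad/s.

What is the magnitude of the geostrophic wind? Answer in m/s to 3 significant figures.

47.0 m/s

Coriolis parameter at 27°S:
f = 2Ω sin φ = 2 × 7.29×10⁻⁵ × sin 27° = 6.62×10⁻⁵ s⁻¹
In the Southern Hemisphere f is negative: f = −6.62×10⁻⁵ s⁻¹.
Component geostrophic relations (x east, y north):
u_g = −(1/(fρ)) ∂P/∂y,  v_g = (1/(fρ)) ∂P/∂x
u_g = −(1.6×10⁻³)/(−6.62×10⁻⁵ × 1.18) = 20.5 m/s;  v_g = (3.3×10⁻³)/(−6.62×10⁻⁵ × 1.18) = −42.3 m/s
|V_g| = √(u_g² + v_g²) = 47.0 m/s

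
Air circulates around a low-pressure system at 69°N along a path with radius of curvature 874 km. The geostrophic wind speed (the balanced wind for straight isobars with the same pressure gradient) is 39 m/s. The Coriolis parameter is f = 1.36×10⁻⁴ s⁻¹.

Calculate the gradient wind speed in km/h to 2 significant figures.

110 km/h

Around a low, centrifugal force acts outward with Coriolis, so pressure-gradient force balances both:
(1/ρ)|∂P/∂n| = fV + V²/R  →  V² + fR·V − fR·V_g = 0
With fR = 1.36×10⁻⁴ × 874×10³ m = 119 m/s:
V = [−fR + √((fR)² + 4 fR V_g)]/2 = [−119 + √(119² + 4×119×39)]/2 = 30.9 m/s
Subgeostrophic (V < V_g = 39 m/s), as expected around a low.
Converting: 30.9 m/s × 3.6 = 110 km/h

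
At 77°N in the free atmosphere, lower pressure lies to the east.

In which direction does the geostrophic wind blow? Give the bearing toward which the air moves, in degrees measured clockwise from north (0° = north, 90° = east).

The pressure-gradient force points toward the east (bearing 090°).
Geostrophic balance: in the Northern Hemisphere the Coriolis force deflects motion to the right, so the geostrophic wind blows 90° to the right of the pressure-gradient force (low pressure on the left).
Rotating 090° by 90° clockwise gives 180° — the wind blows toward the south.

180°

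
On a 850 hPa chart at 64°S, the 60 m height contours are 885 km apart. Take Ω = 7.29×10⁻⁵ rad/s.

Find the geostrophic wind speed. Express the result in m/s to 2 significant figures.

5.1 m/s

Coriolis parameter at 64°S:
f = 2Ω sin φ = 2 × 7.29×10⁻⁵ × sin 64° = 1.31×10⁻⁴ s⁻¹
Height gradient: |∂Z/∂n| = 60 m / 885000 m = 6.78×10⁻⁵
On a pressure surface, geostrophic balance gives V_g = (g/f)|∂Z/∂n|:
V_g = 9.81 × 6.78×10⁻⁵ / 1.31×10⁻⁴ = 5.08 m/s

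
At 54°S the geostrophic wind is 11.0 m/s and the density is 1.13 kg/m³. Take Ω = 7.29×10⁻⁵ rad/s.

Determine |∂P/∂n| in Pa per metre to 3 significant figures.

Coriolis parameter at 54°S:
f = 2Ω sin φ = 2 × 7.29×10⁻⁵ × sin 54° = 1.18×10⁻⁴ s⁻¹
Geostrophic balance rearranged: |∂P/∂n| = f ρ V_g
|∂P/∂n| = 1.18×10⁻⁴ × 1.13 × 11.0 = 1.47×10⁻³ Pa/m

1.47×10⁻³ Pa/m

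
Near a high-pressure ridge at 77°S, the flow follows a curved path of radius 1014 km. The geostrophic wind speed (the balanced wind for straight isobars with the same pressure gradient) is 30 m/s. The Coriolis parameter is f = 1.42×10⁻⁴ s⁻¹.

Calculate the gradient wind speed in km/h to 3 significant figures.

Around a high, pressure-gradient force acts outward with centrifugal, so Coriolis balances both:
fV = (1/ρ)|∂P/∂n| + V²/R  →  V² − fR·V + fR·V_g = 0
With fR = 1.42×10⁻⁴ × 1014×10³ m = 144 m/s:
V = [fR − √((fR)² − 4 fR V_g)]/2 = [144 − √(144² − 4×144×30)]/2 = 42.6 m/s
Supergeostrophic (V > V_g = 30 m/s), as expected around a high.
Converting: 42.6 m/s × 3.6 = 153 km/h

153 km/h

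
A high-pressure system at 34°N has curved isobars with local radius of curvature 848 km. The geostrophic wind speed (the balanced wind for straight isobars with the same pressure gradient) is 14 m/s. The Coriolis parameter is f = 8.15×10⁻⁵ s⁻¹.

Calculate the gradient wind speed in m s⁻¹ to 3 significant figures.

Around a high, pressure-gradient force acts outward with centrifugal, so Coriolis balances both:
fV = (1/ρ)|∂P/∂n| + V²/R  →  V² − fR·V + fR·V_g = 0
With fR = 8.15×10⁻⁵ × 848×10³ m = 69.1 m/s:
V = [fR − √((fR)² − 4 fR V_g)]/2 = [69.1 − √(69.1² − 4×69.1×14)]/2 = 19.5 m/s
Supergeostrophic (V > V_g = 14 m/s), as expected around a high.

19.5 m s⁻¹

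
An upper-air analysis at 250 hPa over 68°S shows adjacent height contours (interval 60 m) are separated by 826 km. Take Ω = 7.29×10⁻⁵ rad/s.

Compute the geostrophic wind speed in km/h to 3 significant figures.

Coriolis parameter at 68°S:
f = 2Ω sin φ = 2 × 7.29×10⁻⁵ × sin 68° = 1.35×10⁻⁴ s⁻¹
Height gradient: |∂Z/∂n| = 60 m / 826000 m = 7.26×10⁻⁵
On a pressure surface, geostrophic balance gives V_g = (g/f)|∂Z/∂n|:
V_g = 9.81 × 7.26×10⁻⁵ / 1.35×10⁻⁴ = 5.27 m/s
Converting: 5.27 m/s × 3.6 = 19.0 km/h

19.0 km/h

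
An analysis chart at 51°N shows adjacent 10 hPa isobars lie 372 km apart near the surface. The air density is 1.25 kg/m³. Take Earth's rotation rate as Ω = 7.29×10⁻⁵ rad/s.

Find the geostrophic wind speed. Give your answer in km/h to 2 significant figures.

68 km/h

Coriolis parameter at 51°N:
f = 2Ω sin φ = 2 × 7.29×10⁻⁵ × sin 51° = 1.13×10⁻⁴ s⁻¹
Pressure gradient: |∂P/∂n| = 1000 Pa / 372000 m = 2.69×10⁻³ Pa/m
Geostrophic balance (pressure-gradient force = Coriolis force):
V_g = (1/(fρ)) |∂P/∂n| = 2.69×10⁻³ / (1.13×10⁻⁴ × 1.25) = 19.0 m/s
Converting: 19.0 m/s × 3.6 = 68 km/h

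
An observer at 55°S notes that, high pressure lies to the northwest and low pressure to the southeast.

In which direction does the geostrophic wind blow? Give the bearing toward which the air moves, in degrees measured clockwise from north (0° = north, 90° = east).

The pressure-gradient force points toward the southeast (bearing 135°).
Geostrophic balance: in the Southern Hemisphere the Coriolis force deflects motion to the left, so the geostrophic wind blows 90° to the left of the pressure-gradient force (low pressure on the right).
Rotating 135° by 90° counterclockwise gives 045° — the wind blows toward the northeast.

045°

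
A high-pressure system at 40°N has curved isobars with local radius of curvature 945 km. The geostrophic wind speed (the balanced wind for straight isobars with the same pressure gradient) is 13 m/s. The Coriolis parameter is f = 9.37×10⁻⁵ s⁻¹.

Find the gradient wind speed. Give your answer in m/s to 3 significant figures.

Around a high, pressure-gradient force acts outward with centrifugal, so Coriolis balances both:
fV = (1/ρ)|∂P/∂n| + V²/R  →  V² − fR·V + fR·V_g = 0
With fR = 9.37×10⁻⁵ × 945×10³ m = 88.5 m/s:
V = [fR − √((fR)² − 4 fR V_g)]/2 = [88.5 − √(88.5² − 4×88.5×13)]/2 = 15.8 m/s
Supergeostrophic (V > V_g = 13 m/s), as expected around a high.

15.8 m/s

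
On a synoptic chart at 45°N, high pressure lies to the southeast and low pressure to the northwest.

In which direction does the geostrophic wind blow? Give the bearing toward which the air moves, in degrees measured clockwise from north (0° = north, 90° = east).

The pressure-gradient force points toward the northwest (bearing 315°).
Geostrophic balance: in the Northern Hemisphere the Coriolis force deflects motion to the right, so the geostrophic wind blows 90° to the right of the pressure-gradient force (low pressure on the left).
Rotating 315° by 90° clockwise gives 045° — the wind blows toward the northeast.

045°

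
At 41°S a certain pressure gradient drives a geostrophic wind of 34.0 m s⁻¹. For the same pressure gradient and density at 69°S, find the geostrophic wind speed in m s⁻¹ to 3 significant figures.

With the same pressure gradient and density, V_g ∝ 1/f ∝ 1/sin φ.
V₂ = V₁ · sin φ₁ / sin φ₂ = 34.0 × sin 41° / sin 69°
V₂ = 34.0 × 0.6561/0.9336 = 23.9 m s⁻¹

23.9 m s⁻¹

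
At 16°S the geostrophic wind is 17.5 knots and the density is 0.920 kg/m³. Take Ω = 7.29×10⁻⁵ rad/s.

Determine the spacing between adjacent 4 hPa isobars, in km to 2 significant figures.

Coriolis parameter at 16°S:
f = 2Ω sin φ = 2 × 7.29×10⁻⁵ × sin 16° = 4.02×10⁻⁵ s⁻¹
Wind speed in SI: 17.5 knots = 9.00 m/s
Geostrophic balance rearranged: |∂P/∂n| = f ρ V_g
|∂P/∂n| = 4.02×10⁻⁵ × 0.920 × 9.00 = 3.33×10⁻⁴ Pa/m
Isobar spacing: Δn = ΔP/|∂P/∂n| = 400 Pa / 3.33×10⁻⁴ Pa/m = 1201712 m ≈ 1200 km

1200 km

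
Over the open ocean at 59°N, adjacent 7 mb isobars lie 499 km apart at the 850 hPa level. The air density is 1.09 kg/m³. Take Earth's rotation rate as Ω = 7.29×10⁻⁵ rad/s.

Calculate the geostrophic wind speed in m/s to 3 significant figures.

Coriolis parameter at 59°N:
f = 2Ω sin φ = 2 × 7.29×10⁻⁵ × sin 59° = 1.25×10⁻⁴ s⁻¹
Pressure gradient: |∂P/∂n| = 700 Pa / 499000 m = 1.40×10⁻³ Pa/m
Geostrophic balance (pressure-gradient force = Coriolis force):
V_g = (1/(fρ)) |∂P/∂n| = 1.40×10⁻³ / (1.25×10⁻⁴ × 1.09) = 10.3 m/s

10.3 m/s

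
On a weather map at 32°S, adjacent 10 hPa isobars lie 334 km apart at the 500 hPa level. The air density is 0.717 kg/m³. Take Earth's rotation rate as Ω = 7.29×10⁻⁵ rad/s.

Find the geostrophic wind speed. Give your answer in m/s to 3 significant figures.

Coriolis parameter at 32°S:
f = 2Ω sin φ = 2 × 7.29×10⁻⁵ × sin 32° = 7.73×10⁻⁵ s⁻¹
Pressure gradient: |∂P/∂n| = 1000 Pa / 334000 m = 2.99×10⁻³ Pa/m
Geostrophic balance (pressure-gradient force = Coriolis force):
V_g = (1/(fρ)) |∂P/∂n| = 2.99×10⁻³ / (7.73×10⁻⁵ × 0.717) = 54.0 m/s

54.0 m/s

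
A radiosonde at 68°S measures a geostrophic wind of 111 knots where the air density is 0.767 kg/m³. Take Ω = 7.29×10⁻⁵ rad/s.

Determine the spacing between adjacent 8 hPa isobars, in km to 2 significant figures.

Coriolis parameter at 68°S:
f = 2Ω sin φ = 2 × 7.29×10⁻⁵ × sin 68° = 1.35×10⁻⁴ s⁻¹
Wind speed in SI: 111 knots = 57.1 m/s
Geostrophic balance rearranged: |∂P/∂n| = f ρ V_g
|∂P/∂n| = 1.35×10⁻⁴ × 0.767 × 57.1 = 5.92×10⁻³ Pa/m
Isobar spacing: Δn = ΔP/|∂P/∂n| = 800 Pa / 5.92×10⁻³ Pa/m = 135117 m ≈ 140 km

140 km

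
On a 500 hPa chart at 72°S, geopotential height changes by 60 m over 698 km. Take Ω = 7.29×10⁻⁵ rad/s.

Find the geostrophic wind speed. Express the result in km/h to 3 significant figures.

Coriolis parameter at 72°S:
f = 2Ω sin φ = 2 × 7.29×10⁻⁵ × sin 72° = 1.39×10⁻⁴ s⁻¹
Height gradient: |∂Z/∂n| = 60 m / 698000 m = 8.60×10⁻⁵
On a pressure surface, geostrophic balance gives V_g = (g/f)|∂Z/∂n|:
V_g = 9.81 × 8.60×10⁻⁵ / 1.39×10⁻⁴ = 6.08 m/s
Converting: 6.08 m/s × 3.6 = 21.9 km/h

21.9 km/h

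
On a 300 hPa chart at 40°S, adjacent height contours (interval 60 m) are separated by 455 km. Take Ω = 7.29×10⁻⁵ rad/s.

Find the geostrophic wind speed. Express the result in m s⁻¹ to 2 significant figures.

Coriolis parameter at 40°S:
f = 2Ω sin φ = 2 × 7.29×10⁻⁵ × sin 40° = 9.37×10⁻⁵ s⁻¹
Height gradient: |∂Z/∂n| = 60 m / 455000 m = 1.32×10⁻⁴
On a pressure surface, geostrophic balance gives V_g = (g/f)|∂Z/∂n|:
V_g = 9.81 × 1.32×10⁻⁴ / 9.37×10⁻⁵ = 13.8 m/s

14 m s⁻¹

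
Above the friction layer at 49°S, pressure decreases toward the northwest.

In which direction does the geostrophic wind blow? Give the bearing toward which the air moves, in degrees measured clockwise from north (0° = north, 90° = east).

225°

The pressure-gradient force points toward the northwest (bearing 315°).
Geostrophic balance: in the Southern Hemisphere the Coriolis force deflects motion to the left, so the geostrophic wind blows 90° to the left of the pressure-gradient force (low pressure on the right).
Rotating 315° by 90° counterclockwise gives 225° — the wind blows toward the southwest.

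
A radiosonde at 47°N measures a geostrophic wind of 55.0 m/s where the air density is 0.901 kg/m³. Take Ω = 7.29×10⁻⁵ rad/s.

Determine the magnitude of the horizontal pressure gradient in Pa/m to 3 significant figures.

5.28×10⁻³ Pa/m

Coriolis parameter at 47°N:
f = 2Ω sin φ = 2 × 7.29×10⁻⁵ × sin 47° = 1.07×10⁻⁴ s⁻¹
Geostrophic balance rearranged: |∂P/∂n| = f ρ V_g
|∂P/∂n| = 1.07×10⁻⁴ × 0.901 × 55.0 = 5.28×10⁻³ Pa/m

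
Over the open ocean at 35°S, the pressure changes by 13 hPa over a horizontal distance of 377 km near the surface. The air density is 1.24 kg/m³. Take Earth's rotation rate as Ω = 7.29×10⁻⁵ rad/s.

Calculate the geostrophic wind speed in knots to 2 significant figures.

Coriolis parameter at 35°S:
f = 2Ω sin φ = 2 × 7.29×10⁻⁵ × sin 35° = 8.36×10⁻⁵ s⁻¹
Pressure gradient: |∂P/∂n| = 1300 Pa / 377000 m = 3.45×10⁻³ Pa/m
Geostrophic balance (pressure-gradient force = Coriolis force):
V_g = (1/(fρ)) |∂P/∂n| = 3.45×10⁻³ / (8.36×10⁻⁵ × 1.24) = 33.3 m/s
Converting: 33.3 m/s × 1.944 = 65 knots

65 knots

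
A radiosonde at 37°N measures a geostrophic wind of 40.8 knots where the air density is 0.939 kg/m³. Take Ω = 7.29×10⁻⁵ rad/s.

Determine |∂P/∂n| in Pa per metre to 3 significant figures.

1.73×10⁻³ Pa/m

Coriolis parameter at 37°N:
f = 2Ω sin φ = 2 × 7.29×10⁻⁵ × sin 37° = 8.77×10⁻⁵ s⁻¹
Wind speed in SI: 40.8 knots = 21.0 m/s
Geostrophic balance rearranged: |∂P/∂n| = f ρ V_g
|∂P/∂n| = 8.77×10⁻⁵ × 0.939 × 21.0 = 1.73×10⁻³ Pa/m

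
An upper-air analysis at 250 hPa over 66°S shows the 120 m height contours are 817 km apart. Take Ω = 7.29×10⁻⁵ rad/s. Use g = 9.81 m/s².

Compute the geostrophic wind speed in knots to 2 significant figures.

21 knots

Coriolis parameter at 66°S:
f = 2Ω sin φ = 2 × 7.29×10⁻⁵ × sin 66° = 1.33×10⁻⁴ s⁻¹
Height gradient: |∂Z/∂n| = 120 m / 817000 m = 1.47×10⁻⁴
On a pressure surface, geostrophic balance gives V_g = (g/f)|∂Z/∂n|:
V_g = 9.81 × 1.47×10⁻⁴ / 1.33×10⁻⁴ = 10.8 m/s
Converting: 10.8 m/s × 1.944 = 21 knots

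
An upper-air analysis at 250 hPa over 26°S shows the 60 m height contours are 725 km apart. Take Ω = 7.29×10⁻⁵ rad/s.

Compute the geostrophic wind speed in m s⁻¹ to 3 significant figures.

12.7 m s⁻¹

Coriolis parameter at 26°S:
f = 2Ω sin φ = 2 × 7.29×10⁻⁵ × sin 26° = 6.39×10⁻⁵ s⁻¹
Height gradient: |∂Z/∂n| = 60 m / 725000 m = 8.28×10⁻⁵
On a pressure surface, geostrophic balance gives V_g = (g/f)|∂Z/∂n|:
V_g = 9.81 × 8.28×10⁻⁵ / 6.39×10⁻⁵ = 12.7 m/s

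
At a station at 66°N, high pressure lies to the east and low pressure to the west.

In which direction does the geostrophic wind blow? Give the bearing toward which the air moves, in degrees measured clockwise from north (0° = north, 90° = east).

The pressure-gradient force points toward the west (bearing 270°).
Geostrophic balance: in the Northern Hemisphere the Coriolis force deflects motion to the right, so the geostrophic wind blows 90° to the right of the pressure-gradient force (low pressure on the left).
Rotating 270° by 90° clockwise gives 000° — the wind blows toward the north.

000°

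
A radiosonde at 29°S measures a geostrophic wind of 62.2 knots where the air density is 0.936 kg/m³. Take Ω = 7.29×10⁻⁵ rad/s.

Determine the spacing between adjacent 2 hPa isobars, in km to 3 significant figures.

Coriolis parameter at 29°S:
f = 2Ω sin φ = 2 × 7.29×10⁻⁵ × sin 29° = 7.07×10⁻⁵ s⁻¹
Wind speed in SI: 62.2 knots = 32.0 m/s
Geostrophic balance rearranged: |∂P/∂n| = f ρ V_g
|∂P/∂n| = 7.07×10⁻⁵ × 0.936 × 32.0 = 2.12×10⁻³ Pa/m
Isobar spacing: Δn = ΔP/|∂P/∂n| = 200 Pa / 2.12×10⁻³ Pa/m = 94471 m ≈ 94.5 km

94.5 km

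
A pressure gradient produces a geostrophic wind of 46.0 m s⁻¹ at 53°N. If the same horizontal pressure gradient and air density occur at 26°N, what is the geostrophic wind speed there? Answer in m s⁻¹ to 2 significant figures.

With the same pressure gradient and density, V_g ∝ 1/f ∝ 1/sin φ.
V₂ = V₁ · sin φ₁ / sin φ₂ = 46.0 × sin 53° / sin 26°
V₂ = 46.0 × 0.7986/0.4384 = 84 m s⁻¹

84 m s⁻¹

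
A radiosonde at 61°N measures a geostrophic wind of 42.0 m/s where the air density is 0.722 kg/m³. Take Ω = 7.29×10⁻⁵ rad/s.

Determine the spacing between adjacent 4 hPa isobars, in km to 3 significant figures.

103 km

Coriolis parameter at 61°N:
f = 2Ω sin φ = 2 × 7.29×10⁻⁵ × sin 61° = 1.28×10⁻⁴ s⁻¹
Geostrophic balance rearranged: |∂P/∂n| = f ρ V_g
|∂P/∂n| = 1.28×10⁻⁴ × 0.722 × 42.0 = 3.87×10⁻³ Pa/m
Isobar spacing: Δn = ΔP/|∂P/∂n| = 400 Pa / 3.87×10⁻³ Pa/m = 103442 m ≈ 103 km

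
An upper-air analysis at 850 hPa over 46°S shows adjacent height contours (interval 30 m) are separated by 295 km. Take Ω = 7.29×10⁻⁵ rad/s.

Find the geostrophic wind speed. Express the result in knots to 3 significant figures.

Coriolis parameter at 46°S:
f = 2Ω sin φ = 2 × 7.29×10⁻⁵ × sin 46° = 1.05×10⁻⁴ s⁻¹
Height gradient: |∂Z/∂n| = 30 m / 295000 m = 1.02×10⁻⁴
On a pressure surface, geostrophic balance gives V_g = (g/f)|∂Z/∂n|:
V_g = 9.81 × 1.02×10⁻⁴ / 1.05×10⁻⁴ = 9.51 m/s
Converting: 9.51 m/s × 1.944 = 18.5 knots

18.5 knots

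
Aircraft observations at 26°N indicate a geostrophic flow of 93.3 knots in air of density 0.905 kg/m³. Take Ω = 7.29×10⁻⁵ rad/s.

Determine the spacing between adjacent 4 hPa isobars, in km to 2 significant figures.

140 km

Coriolis parameter at 26°N:
f = 2Ω sin φ = 2 × 7.29×10⁻⁵ × sin 26° = 6.39×10⁻⁵ s⁻¹
Wind speed in SI: 93.3 knots = 48.0 m/s
Geostrophic balance rearranged: |∂P/∂n| = f ρ V_g
|∂P/∂n| = 6.39×10⁻⁵ × 0.905 × 48.0 = 2.78×10⁻³ Pa/m
Isobar spacing: Δn = ΔP/|∂P/∂n| = 400 Pa / 2.78×10⁻³ Pa/m = 144076 m ≈ 140 km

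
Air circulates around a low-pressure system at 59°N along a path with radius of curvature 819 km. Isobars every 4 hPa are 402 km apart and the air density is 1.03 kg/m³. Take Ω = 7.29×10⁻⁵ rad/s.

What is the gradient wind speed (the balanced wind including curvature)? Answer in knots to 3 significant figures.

Coriolis parameter at 59°N:
f = 2Ω sin φ = 2 × 7.29×10⁻⁵ × sin 59° = 1.25×10⁻⁴ s⁻¹
Pressure gradient: |∂P/∂n| = 400 Pa / 402000 m = 9.95×10⁻⁴ Pa/m
Geostrophic speed: V_g = |∂P/∂n|/(fρ) = 9.95×10⁻⁴/(1.25×10⁻⁴ × 1.03) = 7.73 m/s
Around a low, centrifugal force acts outward with Coriolis, so pressure-gradient force balances both:
(1/ρ)|∂P/∂n| = fV + V²/R  →  V² + fR·V − fR·V_g = 0
With fR = 1.25×10⁻⁴ × 819×10³ m = 102 m/s:
V = [−fR + √((fR)² + 4 fR V_g)]/2 = [−102 + √(102² + 4×102×7.73)]/2 = 7.22 m/s
Subgeostrophic (V < V_g = 7.73 m/s), as expected around a low.
Converting: 7.22 m/s × 1.944 = 14.0 knots

14.0 knots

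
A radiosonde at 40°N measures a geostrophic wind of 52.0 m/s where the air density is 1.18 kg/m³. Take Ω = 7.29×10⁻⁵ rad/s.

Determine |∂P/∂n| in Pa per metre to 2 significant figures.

5.8×10⁻³ Pa/m

Coriolis parameter at 40°N:
f = 2Ω sin φ = 2 × 7.29×10⁻⁵ × sin 40° = 9.37×10⁻⁵ s⁻¹
Geostrophic balance rearranged: |∂P/∂n| = f ρ V_g
|∂P/∂n| = 9.37×10⁻⁵ × 1.18 × 52.0 = 5.75×10⁻³ Pa/m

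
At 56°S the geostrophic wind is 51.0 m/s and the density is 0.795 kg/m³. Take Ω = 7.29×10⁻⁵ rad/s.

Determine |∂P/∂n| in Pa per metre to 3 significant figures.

4.90×10⁻³ Pa/m

Coriolis parameter at 56°S:
f = 2Ω sin φ = 2 × 7.29×10⁻⁵ × sin 56° = 1.21×10⁻⁴ s⁻¹
Geostrophic balance rearranged: |∂P/∂n| = f ρ V_g
|∂P/∂n| = 1.21×10⁻⁴ × 0.795 × 51.0 = 4.90×10⁻³ Pa/m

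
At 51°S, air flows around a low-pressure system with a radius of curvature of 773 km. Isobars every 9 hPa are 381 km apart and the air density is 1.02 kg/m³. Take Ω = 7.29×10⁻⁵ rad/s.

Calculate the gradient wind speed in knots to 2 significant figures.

Coriolis parameter at 51°S:
f = 2Ω sin φ = 2 × 7.29×10⁻⁵ × sin 51° = 1.13×10⁻⁴ s⁻¹
Pressure gradient: |∂P/∂n| = 900 Pa / 381000 m = 2.36×10⁻³ Pa/m
Geostrophic speed: V_g = |∂P/∂n|/(fρ) = 2.36×10⁻³/(1.13×10⁻⁴ × 1.02) = 20.4 m/s
Around a low, centrifugal force acts outward with Coriolis, so pressure-gradient force balances both:
(1/ρ)|∂P/∂n| = fV + V²/R  →  V² + fR·V − fR·V_g = 0
With fR = 1.13×10⁻⁴ × 773×10³ m = 87.6 m/s:
V = [−fR + √((fR)² + 4 fR V_g)]/2 = [−87.6 + √(87.6² + 4×87.6×20.4)]/2 = 17.1 m/s
Subgeostrophic (V < V_g = 20.4 m/s), as expected around a low.
Converting: 17.1 m/s × 1.944 = 33 knots

33 knots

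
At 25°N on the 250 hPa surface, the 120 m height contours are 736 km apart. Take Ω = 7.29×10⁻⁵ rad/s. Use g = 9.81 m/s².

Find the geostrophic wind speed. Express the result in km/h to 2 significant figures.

93 km/h

Coriolis parameter at 25°N:
f = 2Ω sin φ = 2 × 7.29×10⁻⁵ × sin 25° = 6.16×10⁻⁵ s⁻¹
Height gradient: |∂Z/∂n| = 120 m / 736000 m = 1.63×10⁻⁴
On a pressure surface, geostrophic balance gives V_g = (g/f)|∂Z/∂n|:
V_g = 9.81 × 1.63×10⁻⁴ / 6.16×10⁻⁵ = 26.0 m/s
Converting: 26.0 m/s × 3.6 = 93 km/h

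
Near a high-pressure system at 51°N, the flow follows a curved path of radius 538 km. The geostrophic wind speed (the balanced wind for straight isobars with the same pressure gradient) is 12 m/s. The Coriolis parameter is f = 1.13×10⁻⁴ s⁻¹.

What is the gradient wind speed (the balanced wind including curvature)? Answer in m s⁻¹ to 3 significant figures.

Around a high, pressure-gradient force acts outward with centrifugal, so Coriolis balances both:
fV = (1/ρ)|∂P/∂n| + V²/R  →  V² − fR·V + fR·V_g = 0
With fR = 1.13×10⁻⁴ × 538×10³ m = 60.8 m/s:
V = [fR − √((fR)² − 4 fR V_g)]/2 = [60.8 − √(60.8² − 4×60.8×12)]/2 = 16.5 m/s
Supergeostrophic (V > V_g = 12 m/s), as expected around a high.

16.5 m s⁻¹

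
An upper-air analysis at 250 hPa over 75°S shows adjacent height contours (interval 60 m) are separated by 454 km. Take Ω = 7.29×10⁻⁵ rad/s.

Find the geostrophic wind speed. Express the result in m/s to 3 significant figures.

9.21 m/s

Coriolis parameter at 75°S:
f = 2Ω sin φ = 2 × 7.29×10⁻⁵ × sin 75° = 1.41×10⁻⁴ s⁻¹
Height gradient: |∂Z/∂n| = 60 m / 454000 m = 1.32×10⁻⁴
On a pressure surface, geostrophic balance gives V_g = (g/f)|∂Z/∂n|:
V_g = 9.81 × 1.32×10⁻⁴ / 1.41×10⁻⁴ = 9.21 m/s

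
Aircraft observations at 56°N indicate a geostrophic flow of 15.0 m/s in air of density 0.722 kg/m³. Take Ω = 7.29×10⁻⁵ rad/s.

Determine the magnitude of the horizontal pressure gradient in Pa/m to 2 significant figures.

Coriolis parameter at 56°N:
f = 2Ω sin φ = 2 × 7.29×10⁻⁵ × sin 56° = 1.21×10⁻⁴ s⁻¹
Geostrophic balance rearranged: |∂P/∂n| = f ρ V_g
|∂P/∂n| = 1.21×10⁻⁴ × 0.722 × 15.0 = 1.31×10⁻³ Pa/m

1.3×10⁻³ Pa/m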